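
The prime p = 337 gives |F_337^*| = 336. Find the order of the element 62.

112

The order of 62 must divide p − 1 = 336 = 2^4 · 3 · 7.
Divisors: 1, 2, 3, 4, 6, 7, 8, 12, 14, 16, 21, 24, 28, 42, 48, 56, 84, 112, 168, 336.
Check each in increasing order: 62^1 ≡ 62;  62^2 ≡ 137;  62^3 ≡ 69;  62^4 ≡ 234;  62^6 ≡ 43;  62^7 ≡ 307;  62^8 ≡ 162;  62^12 ≡ 164;  62^14 ≡ 226;  62^16 ≡ 295;  62^21 ≡ 297;  62^24 ≡ 273;  62^28 ≡ 189;  62^42 ≡ 252;  62^48 ≡ 52;  62^56 ≡ 336;  62^84 ≡ 148;  62^112 ≡ 1.
Smallest exponent giving 1 is 112.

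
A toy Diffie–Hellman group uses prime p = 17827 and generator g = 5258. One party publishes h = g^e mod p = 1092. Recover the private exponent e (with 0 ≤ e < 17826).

Baby-step giant-step with m = ceil(sqrt(17826)) = 134.
Baby table (5258^j mod 17827 for j=0..133):
  0:1  1:5258  2:14714  3:14859  4:10708  5:4998  6:2486  7:4197
  8:15827  9:1930  10:4377  11:17436  12:12054  13:4947  14:1733  15:2517
  16:6752  17:8459  18:16884  19:15439  20:11931  21:17812  22:10265  23:11041
  24:8866  25:17650  26:14165  27:16191  28:8353  29:12173  30:6704  31:5653
  32:5865  33:15287  34:14930  35:9659  36:15726  37:5682  38:15731  39:14145
  40:166  41:17132  42:225  43:6468  44:12655  45:9626  46:2655  47:1449
  48:6713  49:17321  50:13502  51:6402  52:4340  53:1160  54:2446  55:7801
  56:15558  57:13688  58:3905  59:13613  60:1749  61:15337  62:10425  63:14452
  64:9942  65:6272  66:16053  67:13656  68:13919  69:6267  70:7590  71:11394
  72:10932  73:6208  74:427  75:16791  76:7774  77:16208  78:8604  79:12733
  80:9729  81:9419  82:1696  83:4068  84:14971  85:11313  86:12882  87:8783
  88:9084  89:5139  90:12957  91:10939  92:7360  93:14290  94:13842  95:11422
  96:15540  97:8179  98:6458  99:13556  100:5102  101:14508  102:1331  103:10214
  104:10288  105:7186  106:8575  107:2867  108:10871  109:6356  110:12050  111:1742
  112:14185  113:14389  114:17401  115:6294  116:6940  117:16478  118:2104  119:10092
  120:10584  121:12605  122:14131  123:15689  124:7233  125:6123  126:16999  127:13991
  128:10476  129:15205  130:11622  131:15347  132:9524  133:1149
Giant step factor: 5258^(-134) ≡ 2640 (mod 17827).
Scan 1092·2640^i mod 17827 for i = 0, 1, …:
  i=0: 1092   i=1: 12733
Match at i=1, j=79: e = 1·134 + 79 = 213.

213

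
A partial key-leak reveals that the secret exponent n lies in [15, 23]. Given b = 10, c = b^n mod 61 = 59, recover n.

17

Compute 10^15 mod 61 = 50, then multiply by 10 repeatedly:
  10^15=50  10^16=12  10^17=59
Found 59 at exponent 17.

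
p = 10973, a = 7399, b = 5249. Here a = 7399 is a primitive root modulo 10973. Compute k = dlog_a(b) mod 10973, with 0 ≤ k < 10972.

Baby-step giant-step with m = ceil(sqrt(10972)) = 105.
Baby table (7399^j mod 10973 for j=0..104):
  0:1  1:7399  2:904  3:6139  4:5214  5:8291  6:6039  7:505
  8:5675  9:6627  10:5809  11:10523  12:6242  13:10174  14:2646  15:1922
  16:10843  17:3754  18:3183  19:2959  20:2506  21:8497  22:4986  23:188
  24:8414  25:5357  26:1967  27:3635  28:542  29:5113  30:7156  31:2519
  32:5927  33:5765  34:3184  35:10358  36:3410  37:3663  38:10200  39:8479
  40:3480  41:5862  42:7642  43:10262  44:6351  45:4663  46:2425  47:1720
  48:8573  49:7687  50:3054  51:3139  52:6593  53:6622  54:1733  55:6003
  56:8466  57:6050  58:5083  59:4646  60:8318  61:8298  62:2967  63:6833
  64:4756  65:10206  66:8981  67:8904  68:9777  69:6007  70:5143  71:9666
  72:7693  73:3556  74:8563  75:10508  76:4987  77:7587  78:9318  79:523
  80:7181  81:953  82:6581  83:5618  84:1858  85:9146  86:763  87:5315
  88:9426  89:9559  90:6056  91:5585  92:10070  93:1260  94:6663  95:8821
  96:10148  97:7786  98:364  99:4851  100:10839  101:7077  102:10540  103:349
  104:3596
Giant step factor: 7399^(-105) ≡ 10110 (mod 10973).
Scan 5249·10110^i mod 10973 for i = 0, 1, …:
  i=0: 5249   i=1: 1962   i=2: 7609   i=3: 6260
  i=4: 7309   i=5: 1808   i=6: 8835   i=7: 1630
  i=8: 8827   i=9: 8534     …   i=29: 6110
  i=30: 5083
Match at i=30, j=58: k = 30·105 + 58 = 3208.

3208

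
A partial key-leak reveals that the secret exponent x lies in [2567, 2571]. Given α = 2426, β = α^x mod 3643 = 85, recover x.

Compute 2426^2567 mod 3643 = 828, then multiply by 2426 repeatedly:
  2426^2567=828  2426^2568=1435  2426^2569=2245  2426^2570=85
Found 85 at exponent 2570.

2570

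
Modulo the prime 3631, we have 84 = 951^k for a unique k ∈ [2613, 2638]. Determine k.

2621

Compute 951^2613 mod 3631 = 2248, then multiply by 951 repeatedly:
  951^2613=2248  951^2614=2820  951^2615=2142  951^2616=51  951^2617=1298
  951^2618=3489  951^2619=2936  951^2620=3528  951^2621=84
Found 84 at exponent 2621.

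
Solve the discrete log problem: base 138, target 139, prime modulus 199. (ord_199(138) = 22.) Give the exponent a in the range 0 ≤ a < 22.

Successive powers of 138 modulo 199:
  138^0=1  138^1=138  138^2=139
So 138^2 ≡ 139 (mod 199), giving a = 2.

2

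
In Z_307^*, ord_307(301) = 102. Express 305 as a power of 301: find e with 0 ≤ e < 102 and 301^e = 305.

70

Baby-step giant-step with m = ceil(sqrt(102)) = 11.
Baby table (301^j mod 307 for j=0..10):
  0:1  1:301  2:36  3:91  4:68  5:206  6:299  7:48
  8:19  9:193  10:70
Giant step factor: 301^(-11) ≡ 163 (mod 307).
Scan 305·163^i mod 307 for i = 0, 1, …:
  i=0: 305   i=1: 288   i=2: 280   i=3: 204
  i=4: 96   i=5: 298   i=6: 68
Match at i=6, j=4: e = 6·11 + 4 = 70.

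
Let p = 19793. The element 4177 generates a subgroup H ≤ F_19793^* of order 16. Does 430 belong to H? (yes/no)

no

⟨4177⟩ has order 16; its elements mod 19793 are {1, 1925, 3714, 4177, 4334, 4767, 7477, 9696, 10097, 12316, 15026, 15459, 15616, 16079, 17868, 19792}.
430 is not in this set.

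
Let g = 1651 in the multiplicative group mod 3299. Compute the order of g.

The order of 1651 must divide p − 1 = 3298 = 2 · 17 · 97.
Divisors: 1, 2, 17, 34, 97, 194, 1649, 3298.
Check each in increasing order: 1651^1 ≡ 1651;  1651^2 ≡ 827;  1651^17 ≡ 2882;  1651^34 ≡ 2341;  1651^97 ≡ 2623;  1651^194 ≡ 1714;  1651^1649 ≡ 3298;  1651^3298 ≡ 1.
Smallest exponent giving 1 is 3298.

3298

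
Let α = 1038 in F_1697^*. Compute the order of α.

1696

The order of 1038 must divide p − 1 = 1696 = 2^5 · 53.
Divisors: 1, 2, 4, 8, 16, 32, 53, 106, 212, 424, 848, 1696.
Check each in increasing order: 1038^1 ≡ 1038;  1038^2 ≡ 1546;  1038^4 ≡ 740;  1038^8 ≡ 1166;  1038^16 ≡ 259;  1038^32 ≡ 898;  1038^53 ≡ 1642;  1038^106 ≡ 1328;  1038^212 ≡ 401;  1038^424 ≡ 1283;  1038^848 ≡ 1696;  1038^1696 ≡ 1.
Smallest exponent giving 1 is 1696.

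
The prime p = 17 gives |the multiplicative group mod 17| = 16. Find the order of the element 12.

The order of 12 must divide p − 1 = 16 = 2^4.
Divisors: 1, 2, 4, 8, 16.
Check each in increasing order: 12^1 ≡ 12;  12^2 ≡ 8;  12^4 ≡ 13;  12^8 ≡ 16;  12^16 ≡ 1.
Smallest exponent giving 1 is 16.

16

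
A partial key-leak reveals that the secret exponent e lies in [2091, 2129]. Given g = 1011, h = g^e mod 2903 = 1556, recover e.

2128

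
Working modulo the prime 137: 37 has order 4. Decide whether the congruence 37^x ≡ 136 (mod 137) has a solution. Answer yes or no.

yes

⟨37⟩ has order 4; its elements mod 137 are {1, 37, 100, 136}.
136 is in this set.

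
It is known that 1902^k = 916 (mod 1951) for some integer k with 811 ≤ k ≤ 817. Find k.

Compute 1902^811 mod 1951 = 916, then multiply by 1902 repeatedly:
  1902^811=916
Found 916 at exponent 811.

811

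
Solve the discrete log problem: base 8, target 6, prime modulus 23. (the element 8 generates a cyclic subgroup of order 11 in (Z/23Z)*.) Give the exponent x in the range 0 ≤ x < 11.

3

Successive powers of 8 modulo 23:
  8^0=1  8^1=8  8^2=18  8^3=6
So 8^3 ≡ 6 (mod 23), giving x = 3.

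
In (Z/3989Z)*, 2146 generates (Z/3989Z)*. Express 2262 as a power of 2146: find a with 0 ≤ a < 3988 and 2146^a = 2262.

Baby-step giant-step with m = ceil(sqrt(3988)) = 64.
Baby table (2146^j mod 3989 for j=0..63):
  0:1  1:2146  2:2010  3:1351  4:3232  5:2990  6:2228  7:2466
  8:2622  9:2322  10:751  11:90  12:1668  13:1395  14:1920  15:3672
  16:1837  17:1070  18:2545  19:629  20:1552  21:3766  22:122  23:2527
  24:1891  25:1273  26:3382  27:1781  28:564  29:1677  30:764  31:65
  32:3864  33:3002  34:57  35:2652  36:2878  37:1216  38:730  39:2892
  40:3337  41:947  42:1861  43:717  44:2917  45:1141  46:3329  47:3724
  48:1737  49:1876  50:995  51:1155  52:1461  53:3941  54:706  55:3245
  56:2965  57:435  58:84  59:759  60:1302  61:1792  62:236  63:3842
Giant step factor: 2146^(-64) ≡ 470 (mod 3989).
Scan 2262·470^i mod 3989 for i = 0, 1, …:
  i=0: 2262   i=1: 2066   i=2: 1693   i=3: 1899
  i=4: 2983   i=5: 1871   i=6: 1790   i=7: 3610
  i=8: 1375   i=9: 32     …   i=55: 2122
  i=56: 90
Match at i=56, j=11: a = 56·64 + 11 = 3595.

3595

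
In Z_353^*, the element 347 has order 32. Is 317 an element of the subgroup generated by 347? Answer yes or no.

yes

317 ∈ ⟨347⟩ iff 317^32 ≡ 1 (mod 353), since |⟨347⟩| = 32.
317^32 mod 353 = 1.
Since 1 = 1, 317 lies in the subgroup.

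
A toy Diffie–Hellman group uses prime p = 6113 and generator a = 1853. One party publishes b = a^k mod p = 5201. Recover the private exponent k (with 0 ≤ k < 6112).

Baby-step giant-step with m = ceil(sqrt(6112)) = 79.
Baby table (1853^j mod 6113 for j=0..78):
  0:1  1:1853  2:4216  3:5947  4:4165  5:3139  6:3104  7:5492
  8:4644  9:4341  10:5278  11:5447  12:728  13:4124  14:522  15:1412
  16:72  17:5043  18:4015  19:274  20:343  21:5940  22:3420  23:4192
  24:4266  25:789  26:1010  27:952  28:3512  29:3504  30:906  31:3856
  32:5184  33:2429  34:1769  35:1389  36:244  37:5883  38:1720  39:2287
  40:1502  41:1791  42:5477  43:1301  44:2231  45:1655  46:4102  47:2547
  48:355  49:3724  50:5108  51:2200  52:5342  53:1779  54:1580  55:5726
  56:4223  57:579  58:3112  59:1977  60:1694  61:3013  62:1920  63:6107
  64:1108  65:5269  66:996  67:5575  68:5618  69:5828  70:3726  71:2701
  72:4519  73:5010  74:3996  75:1745  76:5821  77:2981  78:3754
Giant step factor: 1853^(-79) ≡ 1599 (mod 6113).
Scan 5201·1599^i mod 6113 for i = 0, 1, …:
  i=0: 5201   i=1: 2719   i=2: 1338   i=3: 6025
  i=4: 6000   i=5: 2703   i=6: 206   i=7: 5405
  i=8: 4926   i=9: 3130     …   i=24: 3228
  i=25: 2200
Match at i=25, j=51: k = 25·79 + 51 = 2026.

2026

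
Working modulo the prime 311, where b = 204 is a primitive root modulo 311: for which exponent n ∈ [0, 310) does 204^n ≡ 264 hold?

245

Baby-step giant-step with m = ceil(sqrt(310)) = 18.
Baby table (204^j mod 311 for j=0..17):
  0:1  1:204  2:253  3:297  4:254  5:190  6:196  7:176
  8:139  9:55  10:24  11:231  12:163  13:286  14:187  15:206
  16:39  17:181
Giant step factor: 204^(-18) ≡ 150 (mod 311).
Scan 264·150^i mod 311 for i = 0, 1, …:
  i=0: 264   i=1: 103   i=2: 211   i=3: 239
  i=4: 85   i=5: 310   i=6: 161   i=7: 203
  i=8: 283   i=9: 154   i=10: 86   i=11: 149
  i=12: 269   i=13: 231
Match at i=13, j=11: n = 13·18 + 11 = 245.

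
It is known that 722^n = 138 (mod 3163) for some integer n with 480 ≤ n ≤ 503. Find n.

Compute 722^480 mod 3163 = 62, then multiply by 722 repeatedly:
  722^480=62  722^481=482  722^482=74  722^483=2820  722^484=2231
  722^485=815  722^486=112  722^487=1789  722^488=1154  722^489=1319
  722^490=255  722^491=656  722^492=2345  722^493=885  722^494=44
  722^495=138
Found 138 at exponent 495.

495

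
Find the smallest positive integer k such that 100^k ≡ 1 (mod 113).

56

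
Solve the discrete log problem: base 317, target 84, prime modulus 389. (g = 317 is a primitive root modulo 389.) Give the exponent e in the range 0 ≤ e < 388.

183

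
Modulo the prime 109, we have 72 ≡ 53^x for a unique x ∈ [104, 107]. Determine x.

107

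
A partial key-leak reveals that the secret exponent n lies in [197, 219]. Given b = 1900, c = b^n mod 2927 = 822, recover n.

198

Compute 1900^197 mod 2927 = 22, then multiply by 1900 repeatedly:
  1900^197=22  1900^198=822
Found 822 at exponent 198.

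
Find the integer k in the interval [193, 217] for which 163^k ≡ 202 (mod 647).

209

Compute 163^193 mod 647 = 346, then multiply by 163 repeatedly:
  163^193=346  163^194=109  163^195=298  163^196=49  163^197=223
  163^198=117  163^199=308  163^200=385  163^201=643  163^202=642
  163^203=479  163^204=437  163^205=61  163^206=238  163^207=621
  163^208=291  163^209=202
Found 202 at exponent 209.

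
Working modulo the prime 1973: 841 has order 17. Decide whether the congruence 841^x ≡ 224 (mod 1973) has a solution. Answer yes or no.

no

⟨841⟩ has order 17; its elements mod 1973 are {1, 68, 159, 273, 625, 678, 725, 807, 841, 947, 1067, 1260, 1308, 1528, 1605, 1944, 1948}.
224 is not in this set.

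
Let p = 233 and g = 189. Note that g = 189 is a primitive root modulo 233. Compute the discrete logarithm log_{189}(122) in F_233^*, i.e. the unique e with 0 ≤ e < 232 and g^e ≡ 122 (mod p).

181

Baby-step giant-step with m = ceil(sqrt(232)) = 16.
Baby table (189^j mod 233 for j=0..15):
  0:1  1:189  2:72  3:94  4:58  5:11  6:215  7:93
  8:102  9:172  10:121  11:35  12:91  13:190  14:28  15:166
Giant step factor: 189^(-16) ≡ 23 (mod 233).
Scan 122·23^i mod 233 for i = 0, 1, …:
  i=0: 122   i=1: 10   i=2: 230   i=3: 164
  i=4: 44   i=5: 80   i=6: 209   i=7: 147
  i=8: 119   i=9: 174   i=10: 41   i=11: 11
Match at i=11, j=5: e = 11·16 + 5 = 181.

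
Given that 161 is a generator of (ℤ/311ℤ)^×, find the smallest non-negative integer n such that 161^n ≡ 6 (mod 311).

62

Baby-step giant-step with m = ceil(sqrt(310)) = 18.
Baby table (161^j mod 311 for j=0..17):
  0:1  1:161  2:108  3:283  4:157  5:86  6:162  7:269
  8:80  9:129  10:243  11:248  12:120  13:38  14:209  15:61
  16:180  17:57
Giant step factor: 161^(-18) ≡ 187 (mod 311).
Scan 6·187^i mod 311 for i = 0, 1, …:
  i=0: 6   i=1: 189   i=2: 200   i=3: 80
Match at i=3, j=8: n = 3·18 + 8 = 62.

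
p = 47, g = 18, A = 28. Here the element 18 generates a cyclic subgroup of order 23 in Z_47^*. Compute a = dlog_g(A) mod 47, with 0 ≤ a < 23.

Successive powers of 18 modulo 47:
  18^0=1  18^1=18  18^2=42  18^3=4  18^4=25  18^5=27
  18^6=16  18^7=6  18^8=14  18^9=17  18^10=24  18^11=9
  18^12=21  18^13=2  18^14=36  18^15=37  18^16=8  18^17=3
  18^18=7  18^19=32  18^20=12  18^21=28
So 18^21 ≡ 28 (mod 47), giving a = 21.

21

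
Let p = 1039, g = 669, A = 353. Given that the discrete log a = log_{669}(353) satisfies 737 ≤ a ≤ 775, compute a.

Compute 669^737 mod 1039 = 89, then multiply by 669 repeatedly:
  669^737=89  669^738=318  669^739=786  669^740=100  669^741=404
  669^742=136  669^743=591  669^744=559  669^745=970  669^746=594
  669^747=488  669^748=226  669^749=539  669^750=58  669^751=359
  669^752=162  669^753=322  669^754=345  669^755=147  669^756=677
  669^757=948  669^758=422  669^759=749  669^760=283  669^761=229
  669^762=468  669^763=353
Found 353 at exponent 763.

763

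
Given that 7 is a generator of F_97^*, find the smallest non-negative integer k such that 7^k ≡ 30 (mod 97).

87

Baby-step giant-step with m = ceil(sqrt(96)) = 10.
Baby table (7^j mod 97 for j=0..9):
  0:1  1:7  2:49  3:52  4:73  5:26  6:85  7:13
  8:91  9:55
Giant step factor: 7^(-10) ≡ 32 (mod 97).
Scan 30·32^i mod 97 for i = 0, 1, …:
  i=0: 30   i=1: 87   i=2: 68   i=3: 42
  i=4: 83   i=5: 37   i=6: 20   i=7: 58
  i=8: 13
Match at i=8, j=7: k = 8·10 + 7 = 87.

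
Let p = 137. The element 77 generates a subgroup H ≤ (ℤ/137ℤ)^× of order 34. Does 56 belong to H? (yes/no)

yes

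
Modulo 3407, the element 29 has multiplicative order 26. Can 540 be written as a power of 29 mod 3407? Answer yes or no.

yes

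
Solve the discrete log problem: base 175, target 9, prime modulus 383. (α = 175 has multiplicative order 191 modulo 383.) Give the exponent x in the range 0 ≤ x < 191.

Successive powers of 175 modulo 383:
  175^0=1  175^1=175  175^2=368  175^3=56  175^4=225  175^5=309
  175^6=72  175^7=344  175^8=69  175^9=202  175^10=114  175^11=34
  175^12=205  175^13=256  175^14=372  175^15=373  175^16=165  175^17=150
  175^18=206  175^19=48  175^20=357  175^21=46  175^22=7  175^23=76
  175^24=278  175^25=9
So 175^25 ≡ 9 (mod 383), giving x = 25.

25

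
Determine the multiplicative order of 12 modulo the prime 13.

2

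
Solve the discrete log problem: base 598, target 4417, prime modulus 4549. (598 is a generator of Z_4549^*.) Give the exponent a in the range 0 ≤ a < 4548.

Baby-step giant-step with m = ceil(sqrt(4548)) = 68.
Baby table (598^j mod 4549 for j=0..67):
  0:1  1:598  2:2782  3:3251  4:1675  5:870  6:1674  7:272
  8:3441  9:1570  10:1766  11:700  12:92  13:428  14:1200  15:3407
  16:3983  17:2707  18:3891  19:2279  20:2691  21:3421  22:3257  23:714
  24:3915  25:2984  26:1224  27:4112  28:2516  29:3398  30:3150  31:414
  32:1926  33:851  34:3959  35:2002  36:809  37:1588  38:3432  39:737
  40:4022  41:3284  42:3213  43:1696  44:4330  45:959  46:308  47:2224
  48:1644  49:528  50:1863  51:4118  52:1555  53:1894  54:4460  55:1366
  56:2597  57:1797  58:1042  59:4452  60:1131  61:3086  62:3083  63:1289
  64:2041  65:1386  66:910  67:2849
Giant step factor: 598^(-68) ≡ 986 (mod 4549).
Scan 4417·986^i mod 4549 for i = 0, 1, …:
  i=0: 4417   i=1: 1769   i=2: 1967   i=3: 1588
Match at i=3, j=37: a = 3·68 + 37 = 241.

241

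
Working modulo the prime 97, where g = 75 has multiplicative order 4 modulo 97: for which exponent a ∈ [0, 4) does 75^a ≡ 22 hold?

3

Successive powers of 75 modulo 97:
  75^0=1  75^1=75  75^2=96  75^3=22
So 75^3 ≡ 22 (mod 97), giving a = 3.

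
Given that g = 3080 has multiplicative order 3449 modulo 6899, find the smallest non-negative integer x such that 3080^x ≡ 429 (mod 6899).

Baby-step giant-step with m = ceil(sqrt(3449)) = 59.
Baby table (3080^j mod 6899 for j=0..58):
  0:1  1:3080  2:275  3:5322  4:6635  5:962  6:3289  7:2388
  8:706  9:1295  10:978  11:4276  12:6788  13:3070  14:3970  15:2572
  16:1708  17:3602  18:568  19:3993  20:4422  21:1134  22:1826  23:1395
  24:5422  25:4180  26:866  27:4266  28:3584  29:320  30:5942  31:5212
  32:5886  33:5207  34:4284  35:3832  36:5270  37:5152  38:460  39:2505
  40:2318  41:5874  42:2742  43:984  44:2059  45:1539  46:507  47:2386
  48:1445  49:745  50:4132  51:4804  52:4864  53:3391  54:6093  55:1160
  56:6017  57:1646  58:5814
Giant step factor: 3080^(-59) ≡ 3267 (mod 6899).
Scan 429·3267^i mod 6899 for i = 0, 1, …:
  i=0: 429   i=1: 1046   i=2: 2277   i=3: 1837
  i=4: 6248   i=5: 4974   i=6: 2913   i=7: 3050
  i=8: 2194   i=9: 6636     …   i=20: 4630
  i=21: 3602
Match at i=21, j=17: x = 21·59 + 17 = 1256.

1256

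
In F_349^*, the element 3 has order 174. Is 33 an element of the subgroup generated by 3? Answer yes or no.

33 ∈ ⟨3⟩ iff 33^174 ≡ 1 (mod 349), since |⟨3⟩| = 174.
33^174 mod 349 = 348.
Since 348 ≠ 1, 33 does not lie in the subgroup.

no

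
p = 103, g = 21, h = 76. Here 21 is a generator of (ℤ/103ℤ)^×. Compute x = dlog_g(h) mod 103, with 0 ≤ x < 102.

30

Baby-step giant-step with m = ceil(sqrt(102)) = 11.
Baby table (21^j mod 103 for j=0..10):
  0:1  1:21  2:29  3:94  4:17  5:48  6:81  7:53
  8:83  9:95  10:38
Giant step factor: 21^(-11) ≡ 99 (mod 103).
Scan 76·99^i mod 103 for i = 0, 1, …:
  i=0: 76   i=1: 5   i=2: 83
Match at i=2, j=8: x = 2·11 + 8 = 30.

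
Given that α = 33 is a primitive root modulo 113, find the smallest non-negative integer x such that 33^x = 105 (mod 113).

52

Baby-step giant-step with m = ceil(sqrt(112)) = 11.
Baby table (33^j mod 113 for j=0..10):
  0:1  1:33  2:72  3:3  4:99  5:103  6:9  7:71
  8:83  9:27  10:100
Giant step factor: 33^(-11) ≡ 59 (mod 113).
Scan 105·59^i mod 113 for i = 0, 1, …:
  i=0: 105   i=1: 93   i=2: 63   i=3: 101
  i=4: 83
Match at i=4, j=8: x = 4·11 + 8 = 52.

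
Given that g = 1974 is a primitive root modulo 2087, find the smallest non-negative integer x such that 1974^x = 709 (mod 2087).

1405

Baby-step giant-step with m = ceil(sqrt(2086)) = 46.
Baby table (1974^j mod 2087 for j=0..45):
  0:1  1:1974  2:247  3:1307  4:486  5:1431  6:1083  7:754
  8:365  9:495  10:414  11:1219  12:2082  13:565  14:852  15:1813
  16:1744  17:1193  18:846  19:404  20:262  21:1699  22:17  23:166
  24:25  25:1349  26:2001  27:1370  28:1715  29:296  30:2031  31:67
  32:777  33:1940  34:2002  35:1257  36:1962  37:1603  38:430  39:1498
  40:1860  41:607  42:280  43:1752  44:289  45:735
Giant step factor: 1974^(-46) ≡ 1483 (mod 2087).
Scan 709·1483^i mod 2087 for i = 0, 1, …:
  i=0: 709   i=1: 1686   i=2: 112   i=3: 1223
  i=4: 106   i=5: 673   i=6: 473   i=7: 227
  i=8: 634   i=9: 1072     …   i=29: 1487
  i=30: 1349
Match at i=30, j=25: x = 30·46 + 25 = 1405.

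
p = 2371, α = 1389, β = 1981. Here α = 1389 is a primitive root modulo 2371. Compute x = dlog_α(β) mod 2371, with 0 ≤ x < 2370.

466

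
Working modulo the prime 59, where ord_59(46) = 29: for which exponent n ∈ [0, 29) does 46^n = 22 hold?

Successive powers of 46 modulo 59:
  46^0=1  46^1=46  46^2=51  46^3=45  46^4=5  46^5=53
  46^6=19  46^7=48  46^8=25  46^9=29  46^10=36  46^11=4
  46^12=7  46^13=27  46^14=3  46^15=20  46^16=35  46^17=17
  46^18=15  46^19=41  46^20=57  46^21=26  46^22=16  46^23=28
  46^24=49  46^25=12  46^26=21  46^27=22
So 46^27 ≡ 22 (mod 59), giving n = 27.

27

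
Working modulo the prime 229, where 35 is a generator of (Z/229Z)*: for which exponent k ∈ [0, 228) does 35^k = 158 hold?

164

Baby-step giant-step with m = ceil(sqrt(228)) = 16.
Baby table (35^j mod 229 for j=0..15):
  0:1  1:35  2:80  3:52  4:217  5:38  6:185  7:63
  8:144  9:2  10:70  11:160  12:104  13:205  14:76  15:141
Giant step factor: 35^(-16) ≡ 20 (mod 229).
Scan 158·20^i mod 229 for i = 0, 1, …:
  i=0: 158   i=1: 183   i=2: 225   i=3: 149
  i=4: 3   i=5: 60   i=6: 55   i=7: 184
  i=8: 16   i=9: 91   i=10: 217
Match at i=10, j=4: k = 10·16 + 4 = 164.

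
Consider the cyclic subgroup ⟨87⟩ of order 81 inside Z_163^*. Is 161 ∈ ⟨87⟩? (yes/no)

yes

161 ∈ ⟨87⟩ iff 161^81 ≡ 1 (mod 163), since |⟨87⟩| = 81.
161^81 mod 163 = 1.
Since 1 = 1, 161 lies in the subgroup.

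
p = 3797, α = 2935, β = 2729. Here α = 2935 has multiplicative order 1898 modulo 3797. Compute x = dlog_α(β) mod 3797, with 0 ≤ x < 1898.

103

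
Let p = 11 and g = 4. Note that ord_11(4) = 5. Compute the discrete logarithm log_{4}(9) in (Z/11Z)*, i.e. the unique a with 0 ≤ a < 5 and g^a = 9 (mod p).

Successive powers of 4 modulo 11:
  4^0=1  4^1=4  4^2=5  4^3=9
So 4^3 ≡ 9 (mod 11), giving a = 3.

3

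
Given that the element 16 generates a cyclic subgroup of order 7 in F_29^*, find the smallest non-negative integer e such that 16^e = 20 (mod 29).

Successive powers of 16 modulo 29:
  16^0=1  16^1=16  16^2=24  16^3=7  16^4=25  16^5=23
  16^6=20
So 16^6 ≡ 20 (mod 29), giving e = 6.

6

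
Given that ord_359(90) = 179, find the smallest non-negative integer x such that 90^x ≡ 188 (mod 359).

65

Baby-step giant-step with m = ceil(sqrt(179)) = 14.
Baby table (90^j mod 359 for j=0..13):
  0:1  1:90  2:202  3:230  4:237  5:149  6:127  7:301
  8:165  9:131  10:302  11:255  12:333  13:173
Giant step factor: 90^(-14) ≡ 27 (mod 359).
Scan 188·27^i mod 359 for i = 0, 1, …:
  i=0: 188   i=1: 50   i=2: 273   i=3: 191
  i=4: 131
Match at i=4, j=9: x = 4·14 + 9 = 65.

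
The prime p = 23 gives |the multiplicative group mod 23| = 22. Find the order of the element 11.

The order of 11 must divide p − 1 = 22 = 2 · 11.
Divisors: 1, 2, 11, 22.
Check each in increasing order: 11^1 ≡ 11;  11^2 ≡ 6;  11^11 ≡ 22;  11^22 ≡ 1.
Smallest exponent giving 1 is 22.

22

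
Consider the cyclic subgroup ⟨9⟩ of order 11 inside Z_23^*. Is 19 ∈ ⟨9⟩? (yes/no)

no

⟨9⟩ has order 11; its elements mod 23 are {1, 2, 3, 4, 6, 8, 9, 12, 13, 16, 18}.
19 is not in this set.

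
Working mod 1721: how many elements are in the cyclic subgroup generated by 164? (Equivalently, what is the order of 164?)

The order of 164 must divide p − 1 = 1720 = 2^3 · 5 · 43.
Divisors: 1, 2, 4, 5, 8, 10, 20, 40, 43, 86, 172, 215, 344, 430, 860, 1720.
Check each in increasing order: 164^1 ≡ 164;  164^2 ≡ 1081;  164^4 ≡ 2;  164^5 ≡ 328;  164^8 ≡ 4;  164^10 ≡ 882;  164^20 ≡ 32;  164^40 ≡ 1024;  164^43 ≡ 852;  164^86 ≡ 1363;  164^172 ≡ 810;  164^215 ≡ 1720;  164^344 ≡ 399;  164^430 ≡ 1.
Smallest exponent giving 1 is 430.

430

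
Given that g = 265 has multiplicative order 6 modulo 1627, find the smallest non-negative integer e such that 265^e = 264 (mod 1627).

2

Successive powers of 265 modulo 1627:
  265^0=1  265^1=265  265^2=264
So 265^2 ≡ 264 (mod 1627), giving e = 2.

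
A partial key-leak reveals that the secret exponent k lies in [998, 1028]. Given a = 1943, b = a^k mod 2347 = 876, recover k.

1026

Compute 1943^998 mod 2347 = 496, then multiply by 1943 repeatedly:
  1943^998=496  1943^999=1458  1943^1000=65  1943^1001=1904  1943^1002=600
  1943^1003=1688  1943^1004=1025  1943^1005=1319  1943^1006=2240  1943^1007=982
  1943^1008=2262  1943^1009=1482  1943^1010=2104  1943^1011=1945  1943^1012=465
  1943^1013=2247  1943^1014=501  1943^1015=1785  1943^1016=1736  1943^1017=409
  1943^1018=1401  1943^1019=1970  1943^1020=2100  1943^1021=1214  1943^1022=67
  1943^1023=1096  1943^1024=799  1943^1025=1090  1943^1026=876
Found 876 at exponent 1026.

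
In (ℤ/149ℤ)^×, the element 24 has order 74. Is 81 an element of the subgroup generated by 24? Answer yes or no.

81 ∈ ⟨24⟩ iff 81^74 ≡ 1 (mod 149), since |⟨24⟩| = 74.
81^74 mod 149 = 1.
Since 1 = 1, 81 lies in the subgroup.

yes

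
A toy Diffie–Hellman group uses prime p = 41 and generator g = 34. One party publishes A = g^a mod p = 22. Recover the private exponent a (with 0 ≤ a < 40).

Successive powers of 34 modulo 41:
  34^0=1  34^1=34  34^2=8  34^3=26  34^4=23  34^5=3
  34^6=20  34^7=24  34^8=37  34^9=28  34^10=9  34^11=19
  34^12=31  34^13=29  34^14=2  34^15=27  34^16=16  34^17=11
  34^18=5  34^19=6  34^20=40  34^21=7  34^22=33  34^23=15
  34^24=18  34^25=38  34^26=21  34^27=17  34^28=4  34^29=13
  34^30=32  34^31=22
So 34^31 ≡ 22 (mod 41), giving a = 31.

31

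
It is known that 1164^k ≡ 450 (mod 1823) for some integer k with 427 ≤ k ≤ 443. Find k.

Compute 1164^427 mod 1823 = 1786, then multiply by 1164 repeatedly:
  1164^427=1786  1164^428=684  1164^429=1348  1164^430=1292  1164^431=1736
  1164^432=820  1164^433=1051  1164^434=131  1164^435=1175  1164^436=450
Found 450 at exponent 436.

436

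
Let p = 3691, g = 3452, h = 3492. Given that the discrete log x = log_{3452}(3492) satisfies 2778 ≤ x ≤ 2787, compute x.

2781

Compute 3452^2778 mod 3691 = 1825, then multiply by 3452 repeatedly:
  3452^2778=1825  3452^2779=3054  3452^2780=912  3452^2781=3492
Found 3492 at exponent 2781.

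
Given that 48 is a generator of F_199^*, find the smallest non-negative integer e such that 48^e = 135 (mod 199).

39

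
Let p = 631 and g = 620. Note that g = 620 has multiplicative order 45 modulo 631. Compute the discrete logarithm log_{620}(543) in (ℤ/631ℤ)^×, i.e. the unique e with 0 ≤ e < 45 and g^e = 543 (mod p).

Baby-step giant-step with m = ceil(sqrt(45)) = 7.
Baby table (620^j mod 631 for j=0..6):
  0:1  1:620  2:121  3:562  4:128  5:485  6:344
Giant step factor: 620^(-7) ≡ 316 (mod 631).
Scan 543·316^i mod 631 for i = 0, 1, …:
  i=0: 543   i=1: 587   i=2: 609   i=3: 620
Match at i=3, j=1: e = 3·7 + 1 = 22.

22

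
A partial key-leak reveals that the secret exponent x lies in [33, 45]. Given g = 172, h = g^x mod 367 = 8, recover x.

36

Compute 172^33 mod 367 = 261, then multiply by 172 repeatedly:
  172^33=261  172^34=118  172^35=111  172^36=8
Found 8 at exponent 36.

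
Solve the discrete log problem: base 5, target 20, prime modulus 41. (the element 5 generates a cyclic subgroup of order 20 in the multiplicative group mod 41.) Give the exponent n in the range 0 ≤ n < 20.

Successive powers of 5 modulo 41:
  5^0=1  5^1=5  5^2=25  5^3=2  5^4=10  5^5=9
  5^6=4  5^7=20
So 5^7 ≡ 20 (mod 41), giving n = 7.

7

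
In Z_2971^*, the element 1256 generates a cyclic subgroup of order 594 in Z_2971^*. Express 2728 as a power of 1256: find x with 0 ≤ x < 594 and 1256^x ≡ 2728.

438

Baby-step giant-step with m = ceil(sqrt(594)) = 25.
Baby table (1256^j mod 2971 for j=0..24):
  0:1  1:1256  2:2906  3:1548  4:1254  5:394  6:1678  7:1129
  8:857  9:890  10:744  11:1570  12:2147  13:1935  14:82  15:1978
  16:612  17:2154  18:1814  19:2598  20:930  21:477  22:1941  23:1676
  24:1588
Giant step factor: 1256^(-25) ≡ 891 (mod 2971).
Scan 2728·891^i mod 2971 for i = 0, 1, …:
  i=0: 2728   i=1: 370   i=2: 2860   i=3: 2113
  i=4: 2040   i=5: 2359   i=6: 1372   i=7: 1371
  i=8: 480   i=9: 2827     …   i=16: 2463
  i=17: 1935
Match at i=17, j=13: x = 17·25 + 13 = 438.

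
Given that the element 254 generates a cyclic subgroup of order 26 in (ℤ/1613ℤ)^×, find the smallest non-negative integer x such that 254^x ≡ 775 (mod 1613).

18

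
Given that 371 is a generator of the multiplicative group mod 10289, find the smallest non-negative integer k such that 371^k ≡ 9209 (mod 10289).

4557

Baby-step giant-step with m = ceil(sqrt(10288)) = 102.
Baby table (371^j mod 10289 for j=0..101):
  0:1  1:371  2:3884  3:504  4:1782  5:2626  6:7080  7:2985
  8:6512  9:8326  10:2246  11:10146  12:8681  13:194  14:10240  15:2399
  16:5175  17:6171  18:5283  19:5083  20:2906  21:8070  22:10160  23:3586
  24:3125  25:7007  26:6769  27:783  28:2401  29:5917  30:3650  31:6291
  32:8647  33:8158  34:1652  35:5841  36:6321  37:9488  38:1210  39:6483
  40:7856  41:2789  42:5819  43:8448  44:6352  45:411  46:8435  47:1529
  48:1364  49:1883  50:9230  51:8382  52:2444  53:1292  54:6038  55:7385
  56:2961  57:7897  58:7711  59:439  60:8534  61:7391  62:5187  63:334
  64:446  65:842  66:3712  67:8715  68:2519  69:8539  70:9246  71:4029
  72:2854  73:9356  74:3683  75:8245  76:3062  77:4212  78:9013  79:10187
  80:3314  81:5103  82:37  83:3438  84:9951  85:8359  86:4200  87:4561
  88:4735  89:7555  90:4297  91:9681  92:790  93:4998  94:2238  95:7178
  96:8476  97:6451  98:6273  99:1969  100:10269  101:2869
Giant step factor: 371^(-102) ≡ 3694 (mod 10289).
Scan 9209·3694^i mod 10289 for i = 0, 1, …:
  i=0: 9209   i=1: 2612   i=2: 7935   i=3: 8818
  i=4: 9007   i=5: 7521   i=6: 2274   i=7: 4332
  i=8: 3013   i=9: 7613     …   i=43: 1732
  i=44: 8539
Match at i=44, j=69: k = 44·102 + 69 = 4557.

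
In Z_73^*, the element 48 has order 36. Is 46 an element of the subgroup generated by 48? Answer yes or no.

yes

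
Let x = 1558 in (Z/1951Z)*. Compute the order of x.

30

The order of 1558 must divide p − 1 = 1950 = 2 · 3 · 5^2 · 13.
Divisors: 1, 2, 3, 5, 6, 10, 13, 15, 25, 26, 30, 39, 50, 65, 75, 78, 130, 150, 195, 325, 390, 650, 975, 1950.
Check each in increasing order: 1558^1 ≡ 1558;  1558^2 ≡ 320;  1558^3 ≡ 1055;  1558^5 ≡ 77;  1558^6 ≡ 955;  1558^10 ≡ 76;  1558^13 ≡ 189;  1558^15 ≡ 1950;  1558^25 ≡ 1875;  1558^26 ≡ 603;  1558^30 ≡ 1.
Smallest exponent giving 1 is 30.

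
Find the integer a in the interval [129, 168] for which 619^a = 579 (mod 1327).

Compute 619^129 mod 1327 = 1263, then multiply by 619 repeatedly:
  619^129=1263  619^130=194  619^131=656  619^132=2  619^133=1238
  619^134=643  619^135=1244  619^136=376  619^137=519  619^138=127
  619^139=320  619^140=357  619^141=701  619^142=1317  619^143=445
  619^144=766  619^145=415  619^146=774  619^147=59  619^148=692
  619^149=1054  619^150=869  619^151=476  619^152=50  619^153=429
  619^154=151  619^155=579
Found 579 at exponent 155.

155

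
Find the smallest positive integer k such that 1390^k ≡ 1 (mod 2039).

1019

The order of 1390 must divide p − 1 = 2038 = 2 · 1019.
Divisors: 1, 2, 1019, 2038.
Check each in increasing order: 1390^1 ≡ 1390;  1390^2 ≡ 1167;  1390^1019 ≡ 1.
Smallest exponent giving 1 is 1019.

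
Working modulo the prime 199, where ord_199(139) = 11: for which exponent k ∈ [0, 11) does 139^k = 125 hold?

4

Successive powers of 139 modulo 199:
  139^0=1  139^1=139  139^2=18  139^3=114  139^4=125
So 139^4 ≡ 125 (mod 199), giving k = 4.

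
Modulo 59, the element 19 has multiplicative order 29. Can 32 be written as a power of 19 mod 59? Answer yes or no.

32 ∈ ⟨19⟩ iff 32^29 ≡ 1 (mod 59), since |⟨19⟩| = 29.
32^29 mod 59 = 58.
Since 58 ≠ 1, 32 does not lie in the subgroup.

no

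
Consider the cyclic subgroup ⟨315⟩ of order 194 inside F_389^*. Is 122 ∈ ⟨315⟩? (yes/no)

yes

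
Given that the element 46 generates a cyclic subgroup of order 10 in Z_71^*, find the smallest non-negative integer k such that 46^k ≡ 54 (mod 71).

4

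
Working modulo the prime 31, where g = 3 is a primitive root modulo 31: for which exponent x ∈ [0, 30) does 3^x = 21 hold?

29

Successive powers of 3 modulo 31:
  3^0=1  3^1=3  3^2=9  3^3=27  3^4=19  3^5=26
  3^6=16  3^7=17  3^8=20  3^9=29  3^10=25  3^11=13
  3^12=8  3^13=24  3^14=10  3^15=30  3^16=28  3^17=22
  3^18=4  3^19=12  3^20=5  3^21=15  3^22=14  3^23=11
  3^24=2  3^25=6  3^26=18  3^27=23  3^28=7  3^29=21
So 3^29 ≡ 21 (mod 31), giving x = 29.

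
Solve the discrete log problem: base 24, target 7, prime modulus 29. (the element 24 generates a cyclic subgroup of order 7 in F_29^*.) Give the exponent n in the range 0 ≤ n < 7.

5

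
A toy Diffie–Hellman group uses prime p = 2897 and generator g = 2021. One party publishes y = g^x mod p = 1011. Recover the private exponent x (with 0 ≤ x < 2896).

1278

Baby-step giant-step with m = ceil(sqrt(2896)) = 54.
Baby table (2021^j mod 2897 for j=0..53):
  0:1  1:2021  2:2568  3:1401  4:1052  5:2591  6:1532  7:2176
  8:50  9:2552  10:932  11:522  12:454  13:2082  14:1278  15:1611
  16:2500  17:132  18:248  19:27  20:2421  21:2705  22:166  23:2331
  24:429  25:806  26:812  27:1350  28:2273  29:1988  30:2506  31:670
  32:1171  33:2639  34:42  35:869  36:667  37:902  38:729  39:1633
  40:610  41:1585  42:2100  43:2892  44:1483  45:1645  46:1686  47:534
  48:1530  49:1031  50:708  51:2647  52:1725  53:1134
Giant step factor: 2021^(-54) ≡ 858 (mod 2897).
Scan 1011·858^i mod 2897 for i = 0, 1, …:
  i=0: 1011   i=1: 1235   i=2: 2225   i=3: 2824
  i=4: 1100   i=5: 2275   i=6: 2269   i=7: 18
  i=8: 959   i=9: 74     …   i=22: 227
  i=23: 667
Match at i=23, j=36: x = 23·54 + 36 = 1278.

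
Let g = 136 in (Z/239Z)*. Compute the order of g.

The order of 136 must divide p − 1 = 238 = 2 · 7 · 17.
Divisors: 1, 2, 7, 14, 17, 34, 119, 238.
Check each in increasing order: 136^1 ≡ 136;  136^2 ≡ 93;  136^7 ≡ 101;  136^14 ≡ 163;  136^17 ≡ 10;  136^34 ≡ 100;  136^119 ≡ 1.
Smallest exponent giving 1 is 119.

119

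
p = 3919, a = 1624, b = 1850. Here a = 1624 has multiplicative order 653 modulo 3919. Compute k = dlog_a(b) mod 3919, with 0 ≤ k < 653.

571

Baby-step giant-step with m = ceil(sqrt(653)) = 26.
Baby table (1624^j mod 3919 for j=0..25):
  0:1  1:1624  2:3808  3:10  4:564  5:2809  6:100  7:1721
  8:657  9:1000  10:1534  11:2651  12:2162  13:3583  14:2996  15:2025
  16:559  17:2527  18:655  19:1671  20:1756  21:2631  22:1034  23:1884
  24:2796  25:2502
Giant step factor: 1624^(-26) ≡ 1007 (mod 3919).
Scan 1850·1007^i mod 3919 for i = 0, 1, …:
  i=0: 1850   i=1: 1425   i=2: 621   i=3: 2226
  i=4: 3833   i=5: 3535   i=6: 1293   i=7: 943
  i=8: 1203   i=9: 450     …   i=20: 3867
  i=21: 2502
Match at i=21, j=25: k = 21·26 + 25 = 571.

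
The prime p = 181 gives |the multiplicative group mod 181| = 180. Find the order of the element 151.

60

The order of 151 must divide p − 1 = 180 = 2^2 · 3^2 · 5.
Divisors: 1, 2, 3, 4, 5, 6, 9, 10, 12, 15, 18, 20, 30, 36, 45, 60, 90, 180.
Check each in increasing order: 151^1 ≡ 151;  151^2 ≡ 176;  151^3 ≡ 150;  151^4 ≡ 25;  151^5 ≡ 155;  151^6 ≡ 56;  151^9 ≡ 74;  151^10 ≡ 133;  151^12 ≡ 59;  151^15 ≡ 162;  151^18 ≡ 46;  151^20 ≡ 132;  151^30 ≡ 180;  151^36 ≡ 125;  151^45 ≡ 19;  151^60 ≡ 1.
Smallest exponent giving 1 is 60.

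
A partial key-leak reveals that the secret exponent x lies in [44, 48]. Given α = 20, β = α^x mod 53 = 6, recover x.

46

Compute 20^44 mod 53 = 13, then multiply by 20 repeatedly:
  20^44=13  20^45=48  20^46=6
Found 6 at exponent 46.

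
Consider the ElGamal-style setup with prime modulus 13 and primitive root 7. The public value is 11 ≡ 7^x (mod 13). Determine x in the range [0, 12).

5

Successive powers of 7 modulo 13:
  7^0=1  7^1=7  7^2=10  7^3=5  7^4=9  7^5=11
So 7^5 ≡ 11 (mod 13), giving x = 5.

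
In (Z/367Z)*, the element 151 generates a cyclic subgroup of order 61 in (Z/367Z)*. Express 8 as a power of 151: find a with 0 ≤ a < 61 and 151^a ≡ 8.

48

Baby-step giant-step with m = ceil(sqrt(61)) = 8.
Baby table (151^j mod 367 for j=0..7):
  0:1  1:151  2:47  3:124  4:7  5:323  6:329  7:134
Giant step factor: 151^(-8) ≡ 15 (mod 367).
Scan 8·15^i mod 367 for i = 0, 1, …:
  i=0: 8   i=1: 120   i=2: 332   i=3: 209
  i=4: 199   i=5: 49   i=6: 1
Match at i=6, j=0: a = 6·8 + 0 = 48.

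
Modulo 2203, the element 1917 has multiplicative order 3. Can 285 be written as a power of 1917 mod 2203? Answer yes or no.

yes

⟨1917⟩ has order 3; its elements mod 2203 are {1, 285, 1917}.
285 is in this set.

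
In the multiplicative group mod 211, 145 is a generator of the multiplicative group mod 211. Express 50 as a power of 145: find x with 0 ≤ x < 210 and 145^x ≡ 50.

65

Baby-step giant-step with m = ceil(sqrt(210)) = 15.
Baby table (145^j mod 211 for j=0..14):
  0:1  1:145  2:136  3:97  4:139  5:110  6:125  7:190
  8:120  9:98  10:73  11:35  12:11  13:118  14:19
Giant step factor: 145^(-15) ≡ 88 (mod 211).
Scan 50·88^i mod 211 for i = 0, 1, …:
  i=0: 50   i=1: 180   i=2: 15   i=3: 54
  i=4: 110
Match at i=4, j=5: x = 4·15 + 5 = 65.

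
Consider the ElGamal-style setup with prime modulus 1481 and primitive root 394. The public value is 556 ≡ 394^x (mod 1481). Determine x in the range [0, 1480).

98

Baby-step giant-step with m = ceil(sqrt(1480)) = 39.
Baby table (394^j mod 1481 for j=0..38):
  0:1  1:394  2:1212  3:646  4:1273  5:984  6:1155  7:403
  8:315  9:1187  10:1163  11:593  12:1125  13:431  14:980  15:1060
  16:1479  17:693  18:538  19:189  20:416  21:994  22:652  23:675
  24:851  25:588  26:636  27:295  28:712  29:619  30:1002  31:842
  32:4  33:95  34:405  35:1103  36:649  37:974  38:177
Giant step factor: 394^(-39) ≡ 407 (mod 1481).
Scan 556·407^i mod 1481 for i = 0, 1, …:
  i=0: 556   i=1: 1180   i=2: 416
Match at i=2, j=20: x = 2·39 + 20 = 98.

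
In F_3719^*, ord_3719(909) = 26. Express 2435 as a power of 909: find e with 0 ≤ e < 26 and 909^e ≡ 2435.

Successive powers of 909 modulo 3719:
  909^0=1  909^1=909  909^2=663  909^3=189  909^4=727  909^5=2580
  909^6=2250  909^7=3519  909^8=431  909^9=1284  909^10=3109  909^11=3360
  909^12=941  909^13=3718  909^14=2810  909^15=3056  909^16=3530  909^17=2992
  909^18=1139  909^19=1469  909^20=200  909^21=3288  909^22=2435
So 909^22 ≡ 2435 (mod 3719), giving e = 22.

22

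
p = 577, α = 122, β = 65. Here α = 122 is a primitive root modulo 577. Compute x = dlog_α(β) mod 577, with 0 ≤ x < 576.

Baby-step giant-step with m = ceil(sqrt(576)) = 24.
Baby table (122^j mod 577 for j=0..23):
  0:1  1:122  2:459  3:29  4:76  5:40  6:264  7:473
  8:6  9:155  10:446  11:174  12:456  13:240  14:430  15:530
  16:36  17:353  18:368  19:467  20:428  21:286  22:272  23:295
Giant step factor: 122^(-24) ≡ 382 (mod 577).
Scan 65·382^i mod 577 for i = 0, 1, …:
  i=0: 65   i=1: 19   i=2: 334   i=3: 71
  i=4: 3   i=5: 569   i=6: 406   i=7: 456
Match at i=7, j=12: x = 7·24 + 12 = 180.

180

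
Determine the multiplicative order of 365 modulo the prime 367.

366

The order of 365 must divide p − 1 = 366 = 2 · 3 · 61.
Divisors: 1, 2, 3, 6, 61, 122, 183, 366.
Check each in increasing order: 365^1 ≡ 365;  365^2 ≡ 4;  365^3 ≡ 359;  365^6 ≡ 64;  365^61 ≡ 284;  365^122 ≡ 283;  365^183 ≡ 366;  365^366 ≡ 1.
Smallest exponent giving 1 is 366.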